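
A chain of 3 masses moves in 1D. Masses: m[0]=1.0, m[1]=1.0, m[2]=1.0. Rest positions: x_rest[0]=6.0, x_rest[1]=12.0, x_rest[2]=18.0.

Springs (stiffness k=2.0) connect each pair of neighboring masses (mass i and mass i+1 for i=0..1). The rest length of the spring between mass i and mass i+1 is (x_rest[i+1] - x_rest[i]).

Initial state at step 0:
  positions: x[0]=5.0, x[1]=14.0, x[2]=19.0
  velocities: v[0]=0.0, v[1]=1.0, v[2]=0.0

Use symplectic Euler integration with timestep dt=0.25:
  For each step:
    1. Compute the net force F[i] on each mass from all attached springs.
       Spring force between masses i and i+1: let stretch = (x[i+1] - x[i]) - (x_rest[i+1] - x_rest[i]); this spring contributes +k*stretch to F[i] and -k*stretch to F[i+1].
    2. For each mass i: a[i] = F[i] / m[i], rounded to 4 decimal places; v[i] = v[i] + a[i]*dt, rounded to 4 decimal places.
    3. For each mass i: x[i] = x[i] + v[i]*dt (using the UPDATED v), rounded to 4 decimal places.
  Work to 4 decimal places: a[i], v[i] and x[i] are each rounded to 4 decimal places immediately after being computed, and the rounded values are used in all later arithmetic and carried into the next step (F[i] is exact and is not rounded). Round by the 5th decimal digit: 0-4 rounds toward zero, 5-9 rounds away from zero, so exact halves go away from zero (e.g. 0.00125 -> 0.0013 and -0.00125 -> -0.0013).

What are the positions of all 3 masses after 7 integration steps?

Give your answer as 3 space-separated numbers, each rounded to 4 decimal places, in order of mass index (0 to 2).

Answer: 8.3184 12.9198 18.5123

Derivation:
Step 0: x=[5.0000 14.0000 19.0000] v=[0.0000 1.0000 0.0000]
Step 1: x=[5.3750 13.7500 19.1250] v=[1.5000 -1.0000 0.5000]
Step 2: x=[6.0469 13.1250 19.3281] v=[2.6875 -2.5000 0.8125]
Step 3: x=[6.8536 12.3906 19.5059] v=[3.2266 -2.9375 0.7110]
Step 4: x=[7.6024 11.8535 19.5443] v=[2.9951 -2.1484 0.1534]
Step 5: x=[8.1326 11.7464 19.3713] v=[2.1207 -0.4286 -0.6920]
Step 6: x=[8.3645 12.1407 18.9952] v=[0.9276 1.5770 -1.5045]
Step 7: x=[8.3184 12.9198 18.5123] v=[-0.1843 3.1162 -1.9318]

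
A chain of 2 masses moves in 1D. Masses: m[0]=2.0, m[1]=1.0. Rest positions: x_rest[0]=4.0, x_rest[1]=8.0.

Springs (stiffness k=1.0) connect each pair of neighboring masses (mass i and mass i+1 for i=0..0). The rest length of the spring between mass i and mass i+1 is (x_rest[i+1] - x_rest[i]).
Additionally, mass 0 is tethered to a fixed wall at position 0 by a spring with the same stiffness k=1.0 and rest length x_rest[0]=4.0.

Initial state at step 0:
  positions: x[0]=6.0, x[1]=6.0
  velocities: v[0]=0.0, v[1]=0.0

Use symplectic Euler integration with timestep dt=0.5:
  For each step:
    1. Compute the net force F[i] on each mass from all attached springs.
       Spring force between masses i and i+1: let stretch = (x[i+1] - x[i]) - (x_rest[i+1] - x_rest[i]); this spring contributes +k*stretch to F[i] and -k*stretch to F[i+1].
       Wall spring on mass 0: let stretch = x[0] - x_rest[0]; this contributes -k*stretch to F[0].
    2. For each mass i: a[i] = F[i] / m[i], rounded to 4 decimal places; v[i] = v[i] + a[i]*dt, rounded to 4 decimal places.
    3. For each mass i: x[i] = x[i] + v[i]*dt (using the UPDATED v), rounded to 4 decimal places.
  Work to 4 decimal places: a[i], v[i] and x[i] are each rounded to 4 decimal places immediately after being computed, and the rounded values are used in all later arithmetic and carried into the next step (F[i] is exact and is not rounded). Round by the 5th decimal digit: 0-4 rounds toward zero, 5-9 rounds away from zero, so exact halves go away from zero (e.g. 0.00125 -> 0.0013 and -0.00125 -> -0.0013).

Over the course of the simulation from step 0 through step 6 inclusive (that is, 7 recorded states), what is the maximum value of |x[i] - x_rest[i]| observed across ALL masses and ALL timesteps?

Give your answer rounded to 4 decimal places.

Answer: 2.6700

Derivation:
Step 0: x=[6.0000 6.0000] v=[0.0000 0.0000]
Step 1: x=[5.2500 7.0000] v=[-1.5000 2.0000]
Step 2: x=[4.0625 8.5625] v=[-2.3750 3.1250]
Step 3: x=[2.9297 10.0000] v=[-2.2656 2.8750]
Step 4: x=[2.3145 10.6700] v=[-1.2305 1.3399]
Step 5: x=[2.4544 10.2511] v=[0.2798 -0.8379]
Step 6: x=[3.2621 8.8830] v=[1.6154 -2.7363]
Max displacement = 2.6700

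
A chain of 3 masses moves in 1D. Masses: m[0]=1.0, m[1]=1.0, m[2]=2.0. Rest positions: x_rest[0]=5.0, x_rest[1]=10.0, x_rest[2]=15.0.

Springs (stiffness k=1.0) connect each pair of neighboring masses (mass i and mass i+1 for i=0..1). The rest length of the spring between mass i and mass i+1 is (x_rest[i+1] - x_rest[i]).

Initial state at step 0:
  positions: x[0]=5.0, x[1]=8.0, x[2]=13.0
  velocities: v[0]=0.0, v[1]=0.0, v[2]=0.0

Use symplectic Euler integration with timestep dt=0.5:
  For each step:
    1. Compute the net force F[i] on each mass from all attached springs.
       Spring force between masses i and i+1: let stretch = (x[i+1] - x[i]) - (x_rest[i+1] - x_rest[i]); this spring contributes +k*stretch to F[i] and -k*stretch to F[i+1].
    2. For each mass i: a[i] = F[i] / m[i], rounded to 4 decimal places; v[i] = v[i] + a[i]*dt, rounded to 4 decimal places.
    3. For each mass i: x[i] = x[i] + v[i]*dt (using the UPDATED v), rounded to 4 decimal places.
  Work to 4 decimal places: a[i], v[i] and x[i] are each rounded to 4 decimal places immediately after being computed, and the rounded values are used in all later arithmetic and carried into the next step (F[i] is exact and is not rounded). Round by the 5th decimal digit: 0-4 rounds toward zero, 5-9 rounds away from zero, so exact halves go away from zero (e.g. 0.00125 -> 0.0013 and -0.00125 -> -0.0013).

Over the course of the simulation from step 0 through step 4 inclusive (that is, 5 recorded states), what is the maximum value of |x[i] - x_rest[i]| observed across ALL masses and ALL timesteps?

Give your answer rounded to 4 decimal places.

Step 0: x=[5.0000 8.0000 13.0000] v=[0.0000 0.0000 0.0000]
Step 1: x=[4.5000 8.5000 13.0000] v=[-1.0000 1.0000 0.0000]
Step 2: x=[3.7500 9.1250 13.0625] v=[-1.5000 1.2500 0.1250]
Step 3: x=[3.0938 9.3907 13.2579] v=[-1.3125 0.5313 0.3907]
Step 4: x=[2.7618 9.0489 13.5949] v=[-0.6641 -0.6836 0.6739]
Max displacement = 2.2382

Answer: 2.2382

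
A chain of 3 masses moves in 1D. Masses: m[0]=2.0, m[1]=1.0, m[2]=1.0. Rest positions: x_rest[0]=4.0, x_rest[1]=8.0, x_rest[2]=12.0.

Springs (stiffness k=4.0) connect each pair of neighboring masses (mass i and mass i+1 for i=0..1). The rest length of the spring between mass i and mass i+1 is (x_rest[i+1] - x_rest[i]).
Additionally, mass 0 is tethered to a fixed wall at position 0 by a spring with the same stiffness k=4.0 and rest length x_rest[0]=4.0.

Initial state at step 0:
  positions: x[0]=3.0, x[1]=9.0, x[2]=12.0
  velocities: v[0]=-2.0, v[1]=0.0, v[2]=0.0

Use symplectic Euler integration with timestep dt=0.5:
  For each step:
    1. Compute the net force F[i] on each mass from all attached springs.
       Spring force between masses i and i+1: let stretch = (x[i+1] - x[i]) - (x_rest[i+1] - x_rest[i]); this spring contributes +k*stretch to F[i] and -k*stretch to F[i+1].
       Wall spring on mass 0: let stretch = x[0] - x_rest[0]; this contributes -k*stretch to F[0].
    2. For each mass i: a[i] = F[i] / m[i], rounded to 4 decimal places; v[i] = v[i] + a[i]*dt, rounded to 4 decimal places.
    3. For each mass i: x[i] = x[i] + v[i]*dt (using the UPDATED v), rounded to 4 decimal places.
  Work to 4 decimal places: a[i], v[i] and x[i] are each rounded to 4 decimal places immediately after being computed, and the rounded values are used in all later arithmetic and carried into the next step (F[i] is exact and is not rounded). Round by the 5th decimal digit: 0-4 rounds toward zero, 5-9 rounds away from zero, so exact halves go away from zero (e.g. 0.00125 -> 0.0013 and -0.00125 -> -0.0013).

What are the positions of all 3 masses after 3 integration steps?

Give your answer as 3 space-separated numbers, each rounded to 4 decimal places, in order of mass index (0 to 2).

Answer: 3.7500 8.5000 9.5000

Derivation:
Step 0: x=[3.0000 9.0000 12.0000] v=[-2.0000 0.0000 0.0000]
Step 1: x=[3.5000 6.0000 13.0000] v=[1.0000 -6.0000 2.0000]
Step 2: x=[3.5000 7.5000 11.0000] v=[0.0000 3.0000 -4.0000]
Step 3: x=[3.7500 8.5000 9.5000] v=[0.5000 2.0000 -3.0000]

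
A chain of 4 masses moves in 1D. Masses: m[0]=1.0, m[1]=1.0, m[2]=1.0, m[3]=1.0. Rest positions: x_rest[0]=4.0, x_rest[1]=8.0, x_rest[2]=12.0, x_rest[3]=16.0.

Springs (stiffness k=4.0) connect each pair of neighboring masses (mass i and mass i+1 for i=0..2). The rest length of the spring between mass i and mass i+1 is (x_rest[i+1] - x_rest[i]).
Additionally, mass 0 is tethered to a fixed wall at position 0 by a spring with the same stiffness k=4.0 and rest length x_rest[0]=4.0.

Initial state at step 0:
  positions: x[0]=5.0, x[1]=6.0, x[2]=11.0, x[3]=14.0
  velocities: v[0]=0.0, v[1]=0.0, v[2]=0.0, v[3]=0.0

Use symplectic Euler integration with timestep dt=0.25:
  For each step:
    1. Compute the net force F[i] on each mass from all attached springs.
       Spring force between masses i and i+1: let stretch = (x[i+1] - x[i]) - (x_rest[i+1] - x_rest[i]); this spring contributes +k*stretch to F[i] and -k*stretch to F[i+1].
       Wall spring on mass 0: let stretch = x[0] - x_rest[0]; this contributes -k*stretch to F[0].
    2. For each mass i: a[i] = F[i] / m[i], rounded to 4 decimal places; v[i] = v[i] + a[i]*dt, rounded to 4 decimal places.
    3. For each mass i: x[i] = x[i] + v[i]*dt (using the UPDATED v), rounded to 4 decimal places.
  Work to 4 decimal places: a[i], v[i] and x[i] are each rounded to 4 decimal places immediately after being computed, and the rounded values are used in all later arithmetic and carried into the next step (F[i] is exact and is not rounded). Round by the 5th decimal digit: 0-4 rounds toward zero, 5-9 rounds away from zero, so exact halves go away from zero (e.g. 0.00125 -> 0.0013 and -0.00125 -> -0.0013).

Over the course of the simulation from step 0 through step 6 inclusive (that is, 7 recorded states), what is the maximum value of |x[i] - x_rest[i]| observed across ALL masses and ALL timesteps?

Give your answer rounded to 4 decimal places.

Step 0: x=[5.0000 6.0000 11.0000 14.0000] v=[0.0000 0.0000 0.0000 0.0000]
Step 1: x=[4.0000 7.0000 10.5000 14.2500] v=[-4.0000 4.0000 -2.0000 1.0000]
Step 2: x=[2.7500 8.1250 10.0625 14.5625] v=[-5.0000 4.5000 -1.7500 1.2500]
Step 3: x=[2.1563 8.3906 10.2656 14.7500] v=[-2.3750 1.0625 0.8125 0.7500]
Step 4: x=[2.5821 7.5664 11.1211 14.8164] v=[1.7030 -3.2968 3.4219 0.2656]
Step 5: x=[3.6084 6.3848 12.0117 14.9590] v=[4.1052 -4.7264 3.5625 0.5703]
Step 6: x=[4.4267 5.9158 12.2324 15.3648] v=[3.2732 -1.8759 0.8829 1.6230]
Max displacement = 2.0842

Answer: 2.0842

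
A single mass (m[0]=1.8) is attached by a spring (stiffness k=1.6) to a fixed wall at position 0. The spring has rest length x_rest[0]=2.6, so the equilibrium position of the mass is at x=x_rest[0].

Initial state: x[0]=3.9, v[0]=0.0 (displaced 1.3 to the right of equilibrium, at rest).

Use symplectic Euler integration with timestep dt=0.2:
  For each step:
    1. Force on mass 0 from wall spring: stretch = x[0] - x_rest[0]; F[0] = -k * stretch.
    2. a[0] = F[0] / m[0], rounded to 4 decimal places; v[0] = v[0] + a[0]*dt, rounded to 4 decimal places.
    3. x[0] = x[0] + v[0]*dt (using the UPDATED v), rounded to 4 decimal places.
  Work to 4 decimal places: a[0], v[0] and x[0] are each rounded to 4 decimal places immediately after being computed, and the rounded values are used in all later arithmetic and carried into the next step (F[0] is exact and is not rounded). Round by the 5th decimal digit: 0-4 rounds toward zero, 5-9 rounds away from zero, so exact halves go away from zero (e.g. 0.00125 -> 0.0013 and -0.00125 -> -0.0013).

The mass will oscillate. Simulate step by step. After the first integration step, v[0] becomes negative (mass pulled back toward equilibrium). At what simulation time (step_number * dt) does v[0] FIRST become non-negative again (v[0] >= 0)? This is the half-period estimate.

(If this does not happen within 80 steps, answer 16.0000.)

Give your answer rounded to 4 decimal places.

Step 0: x=[3.9000] v=[0.0000]
Step 1: x=[3.8538] v=[-0.2311]
Step 2: x=[3.7630] v=[-0.4540]
Step 3: x=[3.6308] v=[-0.6608]
Step 4: x=[3.4620] v=[-0.8441]
Step 5: x=[3.2625] v=[-0.9973]
Step 6: x=[3.0395] v=[-1.1151]
Step 7: x=[2.8009] v=[-1.1932]
Step 8: x=[2.5551] v=[-1.2289]
Step 9: x=[2.3109] v=[-1.2209]
Step 10: x=[2.0770] v=[-1.1695]
Step 11: x=[1.8617] v=[-1.0765]
Step 12: x=[1.6727] v=[-0.9452]
Step 13: x=[1.5166] v=[-0.7803]
Step 14: x=[1.3991] v=[-0.5877]
Step 15: x=[1.3243] v=[-0.3742]
Step 16: x=[1.2948] v=[-0.1474]
Step 17: x=[1.3117] v=[0.0846]
First v>=0 after going negative at step 17, time=3.4000

Answer: 3.4000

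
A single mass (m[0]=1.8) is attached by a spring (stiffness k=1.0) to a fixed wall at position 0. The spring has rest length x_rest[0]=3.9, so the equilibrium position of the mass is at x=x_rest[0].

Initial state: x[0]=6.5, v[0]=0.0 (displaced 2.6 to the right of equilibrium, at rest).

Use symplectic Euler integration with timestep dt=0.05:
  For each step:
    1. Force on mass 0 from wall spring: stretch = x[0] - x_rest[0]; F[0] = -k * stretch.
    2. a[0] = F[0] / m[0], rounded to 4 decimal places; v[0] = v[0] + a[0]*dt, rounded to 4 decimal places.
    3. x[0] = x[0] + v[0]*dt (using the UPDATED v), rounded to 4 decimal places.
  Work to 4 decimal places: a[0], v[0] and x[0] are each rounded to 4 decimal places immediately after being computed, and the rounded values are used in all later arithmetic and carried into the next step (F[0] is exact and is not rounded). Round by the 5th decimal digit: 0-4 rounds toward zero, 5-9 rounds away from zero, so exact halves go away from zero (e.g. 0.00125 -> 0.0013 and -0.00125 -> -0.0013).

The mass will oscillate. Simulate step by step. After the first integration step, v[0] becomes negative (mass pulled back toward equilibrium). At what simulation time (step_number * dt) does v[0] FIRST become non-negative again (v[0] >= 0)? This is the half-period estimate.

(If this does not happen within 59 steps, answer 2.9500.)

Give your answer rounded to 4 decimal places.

Step 0: x=[6.5000] v=[0.0000]
Step 1: x=[6.4964] v=[-0.0722]
Step 2: x=[6.4892] v=[-0.1443]
Step 3: x=[6.4784] v=[-0.2162]
Step 4: x=[6.4640] v=[-0.2878]
Step 5: x=[6.4461] v=[-0.3590]
Step 6: x=[6.4246] v=[-0.4297]
Step 7: x=[6.3996] v=[-0.4998]
Step 8: x=[6.3711] v=[-0.5692]
Step 9: x=[6.3392] v=[-0.6378]
Step 10: x=[6.3039] v=[-0.7056]
Step 11: x=[6.2653] v=[-0.7724]
Step 12: x=[6.2234] v=[-0.8381]
Step 13: x=[6.1783] v=[-0.9026]
Step 14: x=[6.1300] v=[-0.9659]
Step 15: x=[6.0786] v=[-1.0278]
Step 16: x=[6.0242] v=[-1.0883]
Step 17: x=[5.9668] v=[-1.1473]
Step 18: x=[5.9066] v=[-1.2047]
Step 19: x=[5.8436] v=[-1.2604]
Step 20: x=[5.7779] v=[-1.3144]
Step 21: x=[5.7096] v=[-1.3666]
Step 22: x=[5.6388] v=[-1.4169]
Step 23: x=[5.5655] v=[-1.4652]
Step 24: x=[5.4899] v=[-1.5115]
Step 25: x=[5.4121] v=[-1.5557]
Step 26: x=[5.3322] v=[-1.5977]
Step 27: x=[5.2503] v=[-1.6375]
Step 28: x=[5.1666] v=[-1.6750]
Step 29: x=[5.0811] v=[-1.7102]
Step 30: x=[4.9940] v=[-1.7430]
Step 31: x=[4.9053] v=[-1.7734]
Step 32: x=[4.8152] v=[-1.8013]
Step 33: x=[4.7239] v=[-1.8267]
Step 34: x=[4.6314] v=[-1.8496]
Step 35: x=[4.5379] v=[-1.8699]
Step 36: x=[4.4435] v=[-1.8876]
Step 37: x=[4.3484] v=[-1.9027]
Step 38: x=[4.2526] v=[-1.9152]
Step 39: x=[4.1564] v=[-1.9250]
Step 40: x=[4.0598] v=[-1.9321]
Step 41: x=[3.9630] v=[-1.9365]
Step 42: x=[3.8661] v=[-1.9383]
Step 43: x=[3.7692] v=[-1.9374]
Step 44: x=[3.6725] v=[-1.9338]
Step 45: x=[3.5761] v=[-1.9275]
Step 46: x=[3.4802] v=[-1.9185]
Step 47: x=[3.3849] v=[-1.9068]
Step 48: x=[3.2903] v=[-1.8925]
Step 49: x=[3.1965] v=[-1.8756]
Step 50: x=[3.1037] v=[-1.8561]
Step 51: x=[3.0120] v=[-1.8340]
Step 52: x=[2.9215] v=[-1.8093]
Step 53: x=[2.8324] v=[-1.7821]
Step 54: x=[2.7448] v=[-1.7524]
Step 55: x=[2.6588] v=[-1.7203]
Step 56: x=[2.5745] v=[-1.6858]
Step 57: x=[2.4921] v=[-1.6490]
Step 58: x=[2.4116] v=[-1.6099]
Step 59: x=[2.3332] v=[-1.5686]
v[0] did not become non-negative within 59 steps; using fallback time=2.9500

Answer: 2.9500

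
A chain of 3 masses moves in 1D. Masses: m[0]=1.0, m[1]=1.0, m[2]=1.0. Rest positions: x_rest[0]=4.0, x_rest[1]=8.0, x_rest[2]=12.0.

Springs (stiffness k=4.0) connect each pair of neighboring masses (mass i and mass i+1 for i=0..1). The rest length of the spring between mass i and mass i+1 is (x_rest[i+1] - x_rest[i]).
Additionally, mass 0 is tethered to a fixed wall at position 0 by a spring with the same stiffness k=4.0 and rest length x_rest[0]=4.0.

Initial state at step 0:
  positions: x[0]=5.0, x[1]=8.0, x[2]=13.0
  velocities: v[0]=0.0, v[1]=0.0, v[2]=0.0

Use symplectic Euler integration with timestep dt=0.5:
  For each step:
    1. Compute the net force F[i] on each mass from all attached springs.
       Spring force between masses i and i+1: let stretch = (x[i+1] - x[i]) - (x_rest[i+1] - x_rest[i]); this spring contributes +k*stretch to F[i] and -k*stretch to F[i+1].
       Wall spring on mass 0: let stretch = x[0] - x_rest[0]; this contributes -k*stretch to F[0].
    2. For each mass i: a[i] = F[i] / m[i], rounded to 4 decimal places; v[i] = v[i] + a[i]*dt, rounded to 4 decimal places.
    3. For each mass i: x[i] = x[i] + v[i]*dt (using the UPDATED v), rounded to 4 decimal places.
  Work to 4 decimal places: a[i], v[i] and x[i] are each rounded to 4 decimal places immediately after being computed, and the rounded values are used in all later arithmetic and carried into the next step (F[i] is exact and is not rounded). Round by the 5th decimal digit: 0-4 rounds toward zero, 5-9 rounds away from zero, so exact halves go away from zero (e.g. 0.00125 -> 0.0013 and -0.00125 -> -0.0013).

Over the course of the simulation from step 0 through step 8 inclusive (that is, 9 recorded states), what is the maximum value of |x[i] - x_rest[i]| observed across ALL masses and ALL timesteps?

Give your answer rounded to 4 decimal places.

Step 0: x=[5.0000 8.0000 13.0000] v=[0.0000 0.0000 0.0000]
Step 1: x=[3.0000 10.0000 12.0000] v=[-4.0000 4.0000 -2.0000]
Step 2: x=[5.0000 7.0000 13.0000] v=[4.0000 -6.0000 2.0000]
Step 3: x=[4.0000 8.0000 12.0000] v=[-2.0000 2.0000 -2.0000]
Step 4: x=[3.0000 9.0000 11.0000] v=[-2.0000 2.0000 -2.0000]
Step 5: x=[5.0000 6.0000 12.0000] v=[4.0000 -6.0000 2.0000]
Step 6: x=[3.0000 8.0000 11.0000] v=[-4.0000 4.0000 -2.0000]
Step 7: x=[3.0000 8.0000 11.0000] v=[0.0000 0.0000 0.0000]
Step 8: x=[5.0000 6.0000 12.0000] v=[4.0000 -4.0000 2.0000]
Max displacement = 2.0000

Answer: 2.0000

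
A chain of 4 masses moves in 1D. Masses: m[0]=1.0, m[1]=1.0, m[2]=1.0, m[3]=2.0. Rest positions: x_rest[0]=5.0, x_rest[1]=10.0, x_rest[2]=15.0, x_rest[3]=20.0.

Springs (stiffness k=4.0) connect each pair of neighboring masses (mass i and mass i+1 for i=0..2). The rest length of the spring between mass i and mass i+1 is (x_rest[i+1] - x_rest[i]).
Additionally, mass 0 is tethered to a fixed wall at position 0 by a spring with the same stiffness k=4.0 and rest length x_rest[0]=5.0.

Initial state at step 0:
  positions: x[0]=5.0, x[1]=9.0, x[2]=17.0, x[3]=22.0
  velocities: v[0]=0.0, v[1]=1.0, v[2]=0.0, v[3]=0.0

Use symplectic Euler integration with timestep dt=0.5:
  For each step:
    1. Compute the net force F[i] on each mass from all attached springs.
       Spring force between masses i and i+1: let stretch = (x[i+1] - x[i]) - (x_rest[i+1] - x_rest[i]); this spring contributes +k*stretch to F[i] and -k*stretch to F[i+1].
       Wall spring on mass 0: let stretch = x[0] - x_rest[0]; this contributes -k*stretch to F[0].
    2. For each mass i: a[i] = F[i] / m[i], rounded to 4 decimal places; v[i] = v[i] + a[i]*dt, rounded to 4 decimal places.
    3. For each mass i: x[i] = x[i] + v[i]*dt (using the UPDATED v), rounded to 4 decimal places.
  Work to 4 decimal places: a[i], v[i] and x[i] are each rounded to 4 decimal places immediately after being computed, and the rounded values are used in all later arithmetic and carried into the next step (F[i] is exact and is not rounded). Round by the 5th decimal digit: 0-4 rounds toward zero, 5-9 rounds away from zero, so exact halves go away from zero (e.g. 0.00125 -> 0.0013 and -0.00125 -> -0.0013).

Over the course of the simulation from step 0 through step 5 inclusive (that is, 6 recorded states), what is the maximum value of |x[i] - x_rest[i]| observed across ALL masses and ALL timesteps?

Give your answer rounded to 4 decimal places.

Answer: 3.5000

Derivation:
Step 0: x=[5.0000 9.0000 17.0000 22.0000] v=[0.0000 1.0000 0.0000 0.0000]
Step 1: x=[4.0000 13.5000 14.0000 22.0000] v=[-2.0000 9.0000 -6.0000 0.0000]
Step 2: x=[8.5000 9.0000 18.5000 20.5000] v=[9.0000 -9.0000 9.0000 -3.0000]
Step 3: x=[5.0000 13.5000 15.5000 20.5000] v=[-7.0000 9.0000 -6.0000 0.0000]
Step 4: x=[5.0000 11.5000 15.5000 20.5000] v=[0.0000 -4.0000 0.0000 0.0000]
Step 5: x=[6.5000 7.0000 16.5000 20.5000] v=[3.0000 -9.0000 2.0000 0.0000]
Max displacement = 3.5000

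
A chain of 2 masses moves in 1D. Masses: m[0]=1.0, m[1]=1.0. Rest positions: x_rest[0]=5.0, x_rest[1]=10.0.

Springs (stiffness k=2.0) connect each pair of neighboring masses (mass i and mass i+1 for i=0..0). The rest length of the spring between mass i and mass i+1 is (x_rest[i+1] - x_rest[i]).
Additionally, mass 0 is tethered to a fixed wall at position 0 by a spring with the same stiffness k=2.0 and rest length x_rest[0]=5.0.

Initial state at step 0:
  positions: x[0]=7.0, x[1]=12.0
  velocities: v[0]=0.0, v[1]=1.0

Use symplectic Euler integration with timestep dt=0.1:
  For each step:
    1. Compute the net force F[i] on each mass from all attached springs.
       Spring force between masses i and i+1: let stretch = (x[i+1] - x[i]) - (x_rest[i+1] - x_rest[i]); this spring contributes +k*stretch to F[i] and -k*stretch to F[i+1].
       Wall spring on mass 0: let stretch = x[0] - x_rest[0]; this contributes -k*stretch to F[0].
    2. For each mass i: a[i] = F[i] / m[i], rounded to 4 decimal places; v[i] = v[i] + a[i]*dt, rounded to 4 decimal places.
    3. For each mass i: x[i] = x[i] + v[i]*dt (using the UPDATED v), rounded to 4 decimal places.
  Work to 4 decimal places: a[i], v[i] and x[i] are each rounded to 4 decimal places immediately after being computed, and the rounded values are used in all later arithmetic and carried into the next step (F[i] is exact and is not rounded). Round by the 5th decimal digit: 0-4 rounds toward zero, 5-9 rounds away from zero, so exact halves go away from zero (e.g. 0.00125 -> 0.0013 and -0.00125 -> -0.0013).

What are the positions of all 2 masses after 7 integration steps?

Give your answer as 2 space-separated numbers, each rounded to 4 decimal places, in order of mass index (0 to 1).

Step 0: x=[7.0000 12.0000] v=[0.0000 1.0000]
Step 1: x=[6.9600 12.1000] v=[-0.4000 1.0000]
Step 2: x=[6.8836 12.1972] v=[-0.7640 0.9720]
Step 3: x=[6.7758 12.2881] v=[-1.0780 0.9093]
Step 4: x=[6.6427 12.3688] v=[-1.3307 0.8068]
Step 5: x=[6.4913 12.4350] v=[-1.5140 0.6616]
Step 6: x=[6.3290 12.4823] v=[-1.6235 0.4729]
Step 7: x=[6.1631 12.5065] v=[-1.6586 0.2422]

Answer: 6.1631 12.5065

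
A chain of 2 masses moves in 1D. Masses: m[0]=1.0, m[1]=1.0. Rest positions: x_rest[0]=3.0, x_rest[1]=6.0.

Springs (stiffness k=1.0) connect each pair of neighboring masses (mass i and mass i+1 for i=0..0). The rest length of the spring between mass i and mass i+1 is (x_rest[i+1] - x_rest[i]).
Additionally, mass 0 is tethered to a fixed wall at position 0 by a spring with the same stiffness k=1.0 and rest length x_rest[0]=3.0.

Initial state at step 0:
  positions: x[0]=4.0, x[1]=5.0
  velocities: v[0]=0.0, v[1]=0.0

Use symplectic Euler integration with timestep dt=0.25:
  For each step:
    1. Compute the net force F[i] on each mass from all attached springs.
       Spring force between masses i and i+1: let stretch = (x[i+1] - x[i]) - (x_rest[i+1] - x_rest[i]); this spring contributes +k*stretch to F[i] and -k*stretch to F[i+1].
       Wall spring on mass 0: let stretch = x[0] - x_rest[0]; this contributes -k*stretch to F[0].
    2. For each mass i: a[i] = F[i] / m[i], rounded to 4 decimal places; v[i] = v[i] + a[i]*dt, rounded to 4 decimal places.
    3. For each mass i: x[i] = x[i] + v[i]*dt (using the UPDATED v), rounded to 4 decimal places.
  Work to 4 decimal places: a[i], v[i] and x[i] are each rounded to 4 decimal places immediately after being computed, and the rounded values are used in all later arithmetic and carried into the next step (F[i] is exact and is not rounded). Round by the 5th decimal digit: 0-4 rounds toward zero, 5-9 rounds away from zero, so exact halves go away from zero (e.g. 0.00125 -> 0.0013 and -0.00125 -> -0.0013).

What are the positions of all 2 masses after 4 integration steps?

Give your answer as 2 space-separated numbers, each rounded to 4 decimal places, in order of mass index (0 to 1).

Answer: 2.5588 5.9788

Derivation:
Step 0: x=[4.0000 5.0000] v=[0.0000 0.0000]
Step 1: x=[3.8125 5.1250] v=[-0.7500 0.5000]
Step 2: x=[3.4688 5.3555] v=[-1.3750 0.9219]
Step 3: x=[3.0262 5.6556] v=[-1.7705 1.2002]
Step 4: x=[2.5588 5.9788] v=[-1.8697 1.2929]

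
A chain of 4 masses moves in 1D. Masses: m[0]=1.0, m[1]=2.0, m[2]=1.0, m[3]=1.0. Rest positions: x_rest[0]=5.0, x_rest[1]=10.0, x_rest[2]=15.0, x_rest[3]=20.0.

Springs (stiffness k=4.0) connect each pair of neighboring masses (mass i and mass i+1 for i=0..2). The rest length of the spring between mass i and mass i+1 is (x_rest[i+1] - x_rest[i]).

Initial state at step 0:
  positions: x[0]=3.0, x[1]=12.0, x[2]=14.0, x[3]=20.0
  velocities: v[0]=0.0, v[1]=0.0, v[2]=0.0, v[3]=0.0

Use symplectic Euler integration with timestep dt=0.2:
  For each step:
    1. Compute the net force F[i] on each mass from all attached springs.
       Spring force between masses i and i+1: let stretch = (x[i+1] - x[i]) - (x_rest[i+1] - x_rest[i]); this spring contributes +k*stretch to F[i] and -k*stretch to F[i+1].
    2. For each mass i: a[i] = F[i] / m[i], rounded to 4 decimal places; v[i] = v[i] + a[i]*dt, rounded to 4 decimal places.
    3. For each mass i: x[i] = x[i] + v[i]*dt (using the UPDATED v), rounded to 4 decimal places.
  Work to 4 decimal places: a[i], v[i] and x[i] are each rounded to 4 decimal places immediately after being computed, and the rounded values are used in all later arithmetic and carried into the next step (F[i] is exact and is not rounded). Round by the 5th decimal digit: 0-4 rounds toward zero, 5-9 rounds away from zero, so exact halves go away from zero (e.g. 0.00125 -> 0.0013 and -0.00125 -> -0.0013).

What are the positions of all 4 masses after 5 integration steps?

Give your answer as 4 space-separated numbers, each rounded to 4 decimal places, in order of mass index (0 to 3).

Answer: 7.4166 8.5589 16.0854 20.3801

Derivation:
Step 0: x=[3.0000 12.0000 14.0000 20.0000] v=[0.0000 0.0000 0.0000 0.0000]
Step 1: x=[3.6400 11.4400 14.6400 19.8400] v=[3.2000 -2.8000 3.2000 -0.8000]
Step 2: x=[4.7280 10.5120 15.6000 19.6480] v=[5.4400 -4.6400 4.8000 -0.9600]
Step 3: x=[5.9414 9.5283 16.3936 19.6083] v=[6.0672 -4.9184 3.9680 -0.1984]
Step 4: x=[6.9287 8.8069 16.6031 19.8543] v=[4.9367 -3.6070 1.0475 1.2298]
Step 5: x=[7.4166 8.5589 16.0854 20.3801] v=[2.4393 -1.2398 -2.5885 2.6288]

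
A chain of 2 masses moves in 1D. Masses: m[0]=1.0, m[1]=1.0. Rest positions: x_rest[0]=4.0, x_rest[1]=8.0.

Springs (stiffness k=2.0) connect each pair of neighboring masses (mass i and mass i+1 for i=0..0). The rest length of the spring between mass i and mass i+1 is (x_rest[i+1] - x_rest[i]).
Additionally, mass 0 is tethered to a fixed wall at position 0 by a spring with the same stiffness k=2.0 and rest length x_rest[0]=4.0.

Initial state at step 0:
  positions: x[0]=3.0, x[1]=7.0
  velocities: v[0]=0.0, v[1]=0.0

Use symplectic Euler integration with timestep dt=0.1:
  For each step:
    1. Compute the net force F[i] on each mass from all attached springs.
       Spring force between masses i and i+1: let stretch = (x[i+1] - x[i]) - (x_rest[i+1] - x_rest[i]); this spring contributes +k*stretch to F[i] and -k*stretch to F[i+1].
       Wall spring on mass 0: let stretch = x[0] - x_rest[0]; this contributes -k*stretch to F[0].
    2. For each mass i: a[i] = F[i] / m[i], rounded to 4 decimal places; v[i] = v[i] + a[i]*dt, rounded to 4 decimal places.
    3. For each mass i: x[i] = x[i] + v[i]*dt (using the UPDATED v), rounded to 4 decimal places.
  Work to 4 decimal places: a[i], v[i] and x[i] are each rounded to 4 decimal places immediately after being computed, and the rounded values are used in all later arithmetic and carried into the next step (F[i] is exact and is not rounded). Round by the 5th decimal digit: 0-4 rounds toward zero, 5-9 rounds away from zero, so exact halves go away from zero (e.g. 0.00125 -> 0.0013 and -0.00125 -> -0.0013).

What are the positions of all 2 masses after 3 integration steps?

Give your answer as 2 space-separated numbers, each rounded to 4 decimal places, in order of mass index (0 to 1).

Step 0: x=[3.0000 7.0000] v=[0.0000 0.0000]
Step 1: x=[3.0200 7.0000] v=[0.2000 0.0000]
Step 2: x=[3.0592 7.0004] v=[0.3920 0.0040]
Step 3: x=[3.1160 7.0020] v=[0.5684 0.0158]

Answer: 3.1160 7.0020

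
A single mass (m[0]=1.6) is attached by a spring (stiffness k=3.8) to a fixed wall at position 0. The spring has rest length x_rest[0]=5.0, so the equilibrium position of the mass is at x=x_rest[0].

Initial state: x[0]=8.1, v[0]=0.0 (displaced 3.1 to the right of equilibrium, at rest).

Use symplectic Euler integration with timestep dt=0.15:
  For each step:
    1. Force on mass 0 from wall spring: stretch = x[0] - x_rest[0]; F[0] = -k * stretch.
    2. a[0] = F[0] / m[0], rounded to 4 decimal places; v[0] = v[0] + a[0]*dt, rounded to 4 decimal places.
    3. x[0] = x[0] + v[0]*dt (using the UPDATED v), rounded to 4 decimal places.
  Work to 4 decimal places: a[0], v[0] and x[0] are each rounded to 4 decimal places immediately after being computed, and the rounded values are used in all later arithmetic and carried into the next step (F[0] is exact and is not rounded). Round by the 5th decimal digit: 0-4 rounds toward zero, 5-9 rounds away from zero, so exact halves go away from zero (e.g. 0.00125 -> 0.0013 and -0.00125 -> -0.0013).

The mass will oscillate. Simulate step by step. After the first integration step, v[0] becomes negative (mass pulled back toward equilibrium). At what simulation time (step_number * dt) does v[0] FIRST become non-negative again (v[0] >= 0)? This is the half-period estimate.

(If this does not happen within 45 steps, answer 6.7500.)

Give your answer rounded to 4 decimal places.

Answer: 2.1000

Derivation:
Step 0: x=[8.1000] v=[0.0000]
Step 1: x=[7.9343] v=[-1.1044]
Step 2: x=[7.6118] v=[-2.1498]
Step 3: x=[7.1498] v=[-3.0803]
Step 4: x=[6.5729] v=[-3.8462]
Step 5: x=[5.9119] v=[-4.4065]
Step 6: x=[5.2022] v=[-4.7314]
Step 7: x=[4.4817] v=[-4.8034]
Step 8: x=[3.7889] v=[-4.6188]
Step 9: x=[3.1608] v=[-4.1873]
Step 10: x=[2.6310] v=[-3.5321]
Step 11: x=[2.2278] v=[-2.6881]
Step 12: x=[1.9727] v=[-1.7005]
Step 13: x=[1.8794] v=[-0.6220]
Step 14: x=[1.9529] v=[0.4897]
First v>=0 after going negative at step 14, time=2.1000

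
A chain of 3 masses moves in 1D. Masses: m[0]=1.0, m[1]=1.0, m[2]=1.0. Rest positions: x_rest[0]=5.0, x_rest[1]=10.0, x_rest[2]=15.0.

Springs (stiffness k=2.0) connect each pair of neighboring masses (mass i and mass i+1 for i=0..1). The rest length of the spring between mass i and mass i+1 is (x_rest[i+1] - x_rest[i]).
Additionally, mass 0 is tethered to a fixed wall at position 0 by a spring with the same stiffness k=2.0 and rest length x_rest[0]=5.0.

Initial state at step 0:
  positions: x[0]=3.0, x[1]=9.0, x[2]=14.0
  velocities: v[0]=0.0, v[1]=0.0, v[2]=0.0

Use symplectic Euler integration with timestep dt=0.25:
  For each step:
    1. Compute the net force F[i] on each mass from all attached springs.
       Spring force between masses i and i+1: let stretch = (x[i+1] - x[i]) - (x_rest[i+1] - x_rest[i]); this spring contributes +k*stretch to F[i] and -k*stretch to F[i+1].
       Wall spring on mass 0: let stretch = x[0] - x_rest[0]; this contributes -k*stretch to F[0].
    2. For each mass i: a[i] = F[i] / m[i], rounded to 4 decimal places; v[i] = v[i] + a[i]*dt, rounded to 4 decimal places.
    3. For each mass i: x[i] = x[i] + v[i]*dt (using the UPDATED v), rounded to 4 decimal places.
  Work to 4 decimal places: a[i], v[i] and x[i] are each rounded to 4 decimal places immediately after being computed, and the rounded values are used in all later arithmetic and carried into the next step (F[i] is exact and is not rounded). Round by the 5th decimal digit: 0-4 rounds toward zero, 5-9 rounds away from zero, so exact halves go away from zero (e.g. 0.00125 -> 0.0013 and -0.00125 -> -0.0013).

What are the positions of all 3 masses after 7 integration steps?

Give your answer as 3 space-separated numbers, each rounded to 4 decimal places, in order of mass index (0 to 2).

Answer: 5.5782 10.0433 13.6828

Derivation:
Step 0: x=[3.0000 9.0000 14.0000] v=[0.0000 0.0000 0.0000]
Step 1: x=[3.3750 8.8750 14.0000] v=[1.5000 -0.5000 0.0000]
Step 2: x=[4.0156 8.7031 13.9844] v=[2.5625 -0.6875 -0.0625]
Step 3: x=[4.7402 8.6055 13.9336] v=[2.8985 -0.3906 -0.2032]
Step 4: x=[5.3555 8.6907 13.8418] v=[2.4611 0.3408 -0.3673]
Step 5: x=[5.7183 9.0029 13.7311] v=[1.4510 1.2488 -0.4429]
Step 6: x=[5.7769 9.4956 13.6544] v=[0.2342 1.9706 -0.3070]
Step 7: x=[5.5782 10.0433 13.6828] v=[-0.7949 2.1907 0.1136]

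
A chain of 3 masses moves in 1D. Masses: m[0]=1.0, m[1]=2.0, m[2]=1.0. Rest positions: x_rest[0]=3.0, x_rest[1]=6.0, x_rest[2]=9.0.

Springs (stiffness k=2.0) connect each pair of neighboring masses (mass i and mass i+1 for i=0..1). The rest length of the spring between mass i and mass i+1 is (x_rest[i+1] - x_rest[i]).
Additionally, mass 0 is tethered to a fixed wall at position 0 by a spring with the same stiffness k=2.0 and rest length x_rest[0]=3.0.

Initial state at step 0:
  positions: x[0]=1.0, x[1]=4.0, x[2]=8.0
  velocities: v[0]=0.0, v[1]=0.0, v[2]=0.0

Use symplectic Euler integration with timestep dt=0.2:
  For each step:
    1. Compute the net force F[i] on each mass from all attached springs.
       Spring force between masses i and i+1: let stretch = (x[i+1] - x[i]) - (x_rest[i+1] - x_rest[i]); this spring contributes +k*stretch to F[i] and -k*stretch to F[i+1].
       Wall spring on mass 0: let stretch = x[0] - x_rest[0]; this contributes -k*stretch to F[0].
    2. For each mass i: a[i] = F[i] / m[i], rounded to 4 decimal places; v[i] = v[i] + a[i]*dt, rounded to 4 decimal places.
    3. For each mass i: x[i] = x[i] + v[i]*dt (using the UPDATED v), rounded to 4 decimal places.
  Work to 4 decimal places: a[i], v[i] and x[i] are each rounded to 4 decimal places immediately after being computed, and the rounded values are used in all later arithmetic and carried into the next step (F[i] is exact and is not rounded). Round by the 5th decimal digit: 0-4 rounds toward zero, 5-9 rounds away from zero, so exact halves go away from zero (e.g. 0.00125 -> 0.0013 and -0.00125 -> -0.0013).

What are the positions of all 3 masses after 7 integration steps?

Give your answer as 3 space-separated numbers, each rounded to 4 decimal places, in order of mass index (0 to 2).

Step 0: x=[1.0000 4.0000 8.0000] v=[0.0000 0.0000 0.0000]
Step 1: x=[1.1600 4.0400 7.9200] v=[0.8000 0.2000 -0.4000]
Step 2: x=[1.4576 4.1200 7.7696] v=[1.4880 0.4000 -0.7520]
Step 3: x=[1.8516 4.2395 7.5672] v=[1.9699 0.5974 -1.0118]
Step 4: x=[2.2885 4.3966 7.3386] v=[2.1844 0.7854 -1.1429]
Step 5: x=[2.7109 4.5870 7.1147] v=[2.1122 0.9522 -1.1197]
Step 6: x=[3.0666 4.8035 6.9285] v=[1.7783 1.0825 -0.9308]
Step 7: x=[3.3159 5.0355 6.8123] v=[1.2464 1.1601 -0.5808]

Answer: 3.3159 5.0355 6.8123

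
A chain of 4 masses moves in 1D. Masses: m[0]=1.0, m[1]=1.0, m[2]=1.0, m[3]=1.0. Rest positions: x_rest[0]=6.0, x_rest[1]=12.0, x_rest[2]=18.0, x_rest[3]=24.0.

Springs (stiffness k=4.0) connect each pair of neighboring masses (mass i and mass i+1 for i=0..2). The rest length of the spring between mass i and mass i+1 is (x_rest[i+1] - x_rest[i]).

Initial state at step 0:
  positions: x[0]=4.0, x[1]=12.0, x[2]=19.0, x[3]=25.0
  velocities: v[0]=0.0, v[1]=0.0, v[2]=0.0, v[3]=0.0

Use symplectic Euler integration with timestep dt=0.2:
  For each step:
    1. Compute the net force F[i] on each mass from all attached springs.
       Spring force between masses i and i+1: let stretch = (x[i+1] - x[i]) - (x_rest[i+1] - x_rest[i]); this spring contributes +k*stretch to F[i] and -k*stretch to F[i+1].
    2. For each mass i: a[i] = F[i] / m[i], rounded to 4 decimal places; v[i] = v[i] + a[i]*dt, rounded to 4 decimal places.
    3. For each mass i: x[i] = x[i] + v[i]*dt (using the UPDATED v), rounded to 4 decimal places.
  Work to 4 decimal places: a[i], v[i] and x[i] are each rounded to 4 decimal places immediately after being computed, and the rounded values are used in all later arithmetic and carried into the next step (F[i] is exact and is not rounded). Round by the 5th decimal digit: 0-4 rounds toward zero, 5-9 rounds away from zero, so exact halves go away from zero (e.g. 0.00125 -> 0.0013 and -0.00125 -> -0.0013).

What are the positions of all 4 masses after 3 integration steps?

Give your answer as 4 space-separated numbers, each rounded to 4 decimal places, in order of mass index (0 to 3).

Step 0: x=[4.0000 12.0000 19.0000 25.0000] v=[0.0000 0.0000 0.0000 0.0000]
Step 1: x=[4.3200 11.8400 18.8400 25.0000] v=[1.6000 -0.8000 -0.8000 0.0000]
Step 2: x=[4.8832 11.5968 18.5456 24.9744] v=[2.8160 -1.2160 -1.4720 -0.1280]
Step 3: x=[5.5606 11.3912 18.1680 24.8802] v=[3.3869 -1.0278 -1.8880 -0.4710]

Answer: 5.5606 11.3912 18.1680 24.8802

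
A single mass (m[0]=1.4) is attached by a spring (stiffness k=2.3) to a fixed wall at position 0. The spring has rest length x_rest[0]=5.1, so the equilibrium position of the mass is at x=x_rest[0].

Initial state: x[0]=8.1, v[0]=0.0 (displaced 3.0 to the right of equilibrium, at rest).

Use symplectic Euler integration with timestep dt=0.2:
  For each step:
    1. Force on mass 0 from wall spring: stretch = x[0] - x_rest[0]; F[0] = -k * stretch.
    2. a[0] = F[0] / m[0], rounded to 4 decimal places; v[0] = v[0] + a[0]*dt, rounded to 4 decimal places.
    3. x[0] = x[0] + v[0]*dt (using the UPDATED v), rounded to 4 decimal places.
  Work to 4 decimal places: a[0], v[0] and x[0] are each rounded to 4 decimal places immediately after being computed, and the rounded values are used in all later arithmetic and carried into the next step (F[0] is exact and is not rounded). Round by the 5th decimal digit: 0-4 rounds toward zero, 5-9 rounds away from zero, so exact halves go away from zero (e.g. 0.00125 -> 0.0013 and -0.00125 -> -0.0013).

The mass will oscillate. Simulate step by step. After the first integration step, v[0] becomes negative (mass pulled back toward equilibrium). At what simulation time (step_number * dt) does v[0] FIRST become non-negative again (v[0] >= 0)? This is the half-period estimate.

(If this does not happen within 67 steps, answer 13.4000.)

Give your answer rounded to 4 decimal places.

Step 0: x=[8.1000] v=[0.0000]
Step 1: x=[7.9029] v=[-0.9857]
Step 2: x=[7.5216] v=[-1.9067]
Step 3: x=[6.9811] v=[-2.7024]
Step 4: x=[6.3170] v=[-3.3205]
Step 5: x=[5.5729] v=[-3.7204]
Step 6: x=[4.7977] v=[-3.8758]
Step 7: x=[4.0424] v=[-3.7765]
Step 8: x=[3.3566] v=[-3.4290]
Step 9: x=[2.7854] v=[-2.8562]
Step 10: x=[2.3663] v=[-2.0957]
Step 11: x=[2.1268] v=[-1.1975]
Step 12: x=[2.0827] v=[-0.2206]
Step 13: x=[2.2369] v=[0.7708]
First v>=0 after going negative at step 13, time=2.6000

Answer: 2.6000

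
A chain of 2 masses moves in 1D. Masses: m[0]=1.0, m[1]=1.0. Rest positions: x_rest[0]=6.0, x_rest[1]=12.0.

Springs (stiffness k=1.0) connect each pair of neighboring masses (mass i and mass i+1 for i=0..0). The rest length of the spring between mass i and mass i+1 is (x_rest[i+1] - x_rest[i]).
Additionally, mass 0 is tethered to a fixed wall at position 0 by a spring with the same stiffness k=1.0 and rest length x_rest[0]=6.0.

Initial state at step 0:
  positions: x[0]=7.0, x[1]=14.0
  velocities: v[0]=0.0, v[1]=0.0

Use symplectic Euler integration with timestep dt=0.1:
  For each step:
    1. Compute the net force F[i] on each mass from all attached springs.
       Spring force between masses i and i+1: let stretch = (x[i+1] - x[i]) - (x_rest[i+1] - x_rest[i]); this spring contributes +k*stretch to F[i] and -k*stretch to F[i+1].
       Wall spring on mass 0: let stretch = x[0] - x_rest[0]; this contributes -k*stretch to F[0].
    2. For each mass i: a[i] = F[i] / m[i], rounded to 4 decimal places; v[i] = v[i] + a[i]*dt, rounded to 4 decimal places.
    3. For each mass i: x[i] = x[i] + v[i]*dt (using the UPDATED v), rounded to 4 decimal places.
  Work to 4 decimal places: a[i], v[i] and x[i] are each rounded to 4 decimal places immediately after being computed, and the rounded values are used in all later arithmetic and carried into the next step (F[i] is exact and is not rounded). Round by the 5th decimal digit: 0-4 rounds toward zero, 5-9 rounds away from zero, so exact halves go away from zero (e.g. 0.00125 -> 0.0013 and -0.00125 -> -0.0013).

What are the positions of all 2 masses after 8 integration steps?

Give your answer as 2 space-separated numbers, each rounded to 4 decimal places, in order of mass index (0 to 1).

Step 0: x=[7.0000 14.0000] v=[0.0000 0.0000]
Step 1: x=[7.0000 13.9900] v=[0.0000 -0.1000]
Step 2: x=[6.9999 13.9701] v=[-0.0010 -0.1990]
Step 3: x=[6.9995 13.9405] v=[-0.0040 -0.2960]
Step 4: x=[6.9985 13.9015] v=[-0.0099 -0.3901]
Step 5: x=[6.9966 13.8535] v=[-0.0195 -0.4804]
Step 6: x=[6.9933 13.7969] v=[-0.0335 -0.5661]
Step 7: x=[6.9881 13.7323] v=[-0.0525 -0.6465]
Step 8: x=[6.9804 13.6602] v=[-0.0769 -0.7209]

Answer: 6.9804 13.6602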